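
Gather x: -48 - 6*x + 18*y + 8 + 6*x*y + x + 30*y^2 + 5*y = x*(6*y - 5) + 30*y^2 + 23*y - 40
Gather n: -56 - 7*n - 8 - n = -8*n - 64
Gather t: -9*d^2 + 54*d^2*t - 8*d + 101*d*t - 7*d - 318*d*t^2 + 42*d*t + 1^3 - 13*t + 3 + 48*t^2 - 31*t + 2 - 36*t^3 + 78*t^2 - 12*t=-9*d^2 - 15*d - 36*t^3 + t^2*(126 - 318*d) + t*(54*d^2 + 143*d - 56) + 6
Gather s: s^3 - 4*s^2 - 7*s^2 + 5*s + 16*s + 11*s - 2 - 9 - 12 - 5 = s^3 - 11*s^2 + 32*s - 28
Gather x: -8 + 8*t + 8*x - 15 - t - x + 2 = 7*t + 7*x - 21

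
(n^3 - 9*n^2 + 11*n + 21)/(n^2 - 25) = (n^3 - 9*n^2 + 11*n + 21)/(n^2 - 25)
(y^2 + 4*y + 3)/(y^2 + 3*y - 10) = (y^2 + 4*y + 3)/(y^2 + 3*y - 10)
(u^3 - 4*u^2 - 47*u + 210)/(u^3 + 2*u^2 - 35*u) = (u - 6)/u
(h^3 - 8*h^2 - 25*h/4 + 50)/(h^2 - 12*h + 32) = (h^2 - 25/4)/(h - 4)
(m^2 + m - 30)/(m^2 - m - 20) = (m + 6)/(m + 4)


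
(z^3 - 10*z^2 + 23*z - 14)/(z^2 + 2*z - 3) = (z^2 - 9*z + 14)/(z + 3)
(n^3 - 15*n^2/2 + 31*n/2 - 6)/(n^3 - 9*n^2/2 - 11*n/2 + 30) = (2*n - 1)/(2*n + 5)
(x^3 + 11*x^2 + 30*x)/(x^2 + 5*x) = x + 6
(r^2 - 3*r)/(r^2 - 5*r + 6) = r/(r - 2)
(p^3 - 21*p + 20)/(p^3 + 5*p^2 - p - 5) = (p - 4)/(p + 1)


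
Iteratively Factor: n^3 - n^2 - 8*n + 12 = (n + 3)*(n^2 - 4*n + 4) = (n - 2)*(n + 3)*(n - 2)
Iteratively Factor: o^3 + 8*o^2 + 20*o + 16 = (o + 4)*(o^2 + 4*o + 4) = (o + 2)*(o + 4)*(o + 2)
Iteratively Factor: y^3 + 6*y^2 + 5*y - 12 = (y + 4)*(y^2 + 2*y - 3) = (y - 1)*(y + 4)*(y + 3)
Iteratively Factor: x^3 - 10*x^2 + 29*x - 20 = (x - 4)*(x^2 - 6*x + 5) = (x - 4)*(x - 1)*(x - 5)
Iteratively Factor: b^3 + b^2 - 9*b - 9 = (b + 3)*(b^2 - 2*b - 3) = (b + 1)*(b + 3)*(b - 3)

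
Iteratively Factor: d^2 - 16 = (d - 4)*(d + 4)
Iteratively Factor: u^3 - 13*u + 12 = (u - 3)*(u^2 + 3*u - 4) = (u - 3)*(u - 1)*(u + 4)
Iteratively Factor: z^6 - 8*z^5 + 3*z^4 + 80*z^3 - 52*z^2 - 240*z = (z + 2)*(z^5 - 10*z^4 + 23*z^3 + 34*z^2 - 120*z) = (z + 2)^2*(z^4 - 12*z^3 + 47*z^2 - 60*z) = (z - 5)*(z + 2)^2*(z^3 - 7*z^2 + 12*z) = z*(z - 5)*(z + 2)^2*(z^2 - 7*z + 12) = z*(z - 5)*(z - 4)*(z + 2)^2*(z - 3)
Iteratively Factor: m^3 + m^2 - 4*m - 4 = (m - 2)*(m^2 + 3*m + 2) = (m - 2)*(m + 1)*(m + 2)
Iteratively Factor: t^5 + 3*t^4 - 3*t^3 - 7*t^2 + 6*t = (t + 3)*(t^4 - 3*t^2 + 2*t) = (t + 2)*(t + 3)*(t^3 - 2*t^2 + t) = (t - 1)*(t + 2)*(t + 3)*(t^2 - t) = (t - 1)^2*(t + 2)*(t + 3)*(t)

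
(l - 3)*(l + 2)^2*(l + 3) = l^4 + 4*l^3 - 5*l^2 - 36*l - 36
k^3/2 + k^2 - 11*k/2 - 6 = (k/2 + 1/2)*(k - 3)*(k + 4)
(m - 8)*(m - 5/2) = m^2 - 21*m/2 + 20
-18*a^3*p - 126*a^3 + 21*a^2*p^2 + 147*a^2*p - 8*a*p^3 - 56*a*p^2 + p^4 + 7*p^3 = (-3*a + p)^2*(-2*a + p)*(p + 7)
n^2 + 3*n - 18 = (n - 3)*(n + 6)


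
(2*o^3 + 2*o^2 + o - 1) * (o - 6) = 2*o^4 - 10*o^3 - 11*o^2 - 7*o + 6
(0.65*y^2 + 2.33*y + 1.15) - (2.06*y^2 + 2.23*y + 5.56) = -1.41*y^2 + 0.1*y - 4.41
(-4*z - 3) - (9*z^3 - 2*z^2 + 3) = -9*z^3 + 2*z^2 - 4*z - 6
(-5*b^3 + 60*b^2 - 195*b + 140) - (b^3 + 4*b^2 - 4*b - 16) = -6*b^3 + 56*b^2 - 191*b + 156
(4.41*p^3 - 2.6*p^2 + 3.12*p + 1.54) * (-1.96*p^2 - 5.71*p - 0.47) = -8.6436*p^5 - 20.0851*p^4 + 6.6581*p^3 - 19.6116*p^2 - 10.2598*p - 0.7238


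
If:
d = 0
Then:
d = 0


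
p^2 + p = p*(p + 1)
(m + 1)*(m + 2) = m^2 + 3*m + 2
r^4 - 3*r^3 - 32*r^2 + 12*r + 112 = (r - 7)*(r - 2)*(r + 2)*(r + 4)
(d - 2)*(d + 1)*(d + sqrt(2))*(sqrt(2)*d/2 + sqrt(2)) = sqrt(2)*d^4/2 + sqrt(2)*d^3/2 + d^3 - 2*sqrt(2)*d^2 + d^2 - 4*d - 2*sqrt(2)*d - 4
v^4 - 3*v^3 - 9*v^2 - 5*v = v*(v - 5)*(v + 1)^2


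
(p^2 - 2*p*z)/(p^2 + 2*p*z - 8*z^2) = p/(p + 4*z)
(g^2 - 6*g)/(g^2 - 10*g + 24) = g/(g - 4)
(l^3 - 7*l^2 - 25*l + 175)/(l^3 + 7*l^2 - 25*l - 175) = (l - 7)/(l + 7)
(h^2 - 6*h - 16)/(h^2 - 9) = (h^2 - 6*h - 16)/(h^2 - 9)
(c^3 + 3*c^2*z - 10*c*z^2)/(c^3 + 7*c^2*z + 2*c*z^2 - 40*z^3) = c/(c + 4*z)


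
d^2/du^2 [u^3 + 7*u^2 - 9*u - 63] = 6*u + 14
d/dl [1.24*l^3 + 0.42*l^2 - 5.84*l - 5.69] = 3.72*l^2 + 0.84*l - 5.84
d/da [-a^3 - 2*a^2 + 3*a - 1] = -3*a^2 - 4*a + 3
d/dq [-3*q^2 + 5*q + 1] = 5 - 6*q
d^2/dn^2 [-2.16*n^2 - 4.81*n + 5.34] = -4.32000000000000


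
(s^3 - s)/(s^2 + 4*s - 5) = s*(s + 1)/(s + 5)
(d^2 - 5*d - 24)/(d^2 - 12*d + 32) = (d + 3)/(d - 4)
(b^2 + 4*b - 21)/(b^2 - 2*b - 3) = (b + 7)/(b + 1)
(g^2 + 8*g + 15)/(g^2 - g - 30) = (g + 3)/(g - 6)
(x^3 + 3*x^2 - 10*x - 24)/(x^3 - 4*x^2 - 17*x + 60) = (x + 2)/(x - 5)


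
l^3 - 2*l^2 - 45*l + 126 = (l - 6)*(l - 3)*(l + 7)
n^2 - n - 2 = (n - 2)*(n + 1)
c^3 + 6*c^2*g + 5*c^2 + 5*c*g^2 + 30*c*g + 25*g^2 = (c + 5)*(c + g)*(c + 5*g)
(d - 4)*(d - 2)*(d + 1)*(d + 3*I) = d^4 - 5*d^3 + 3*I*d^3 + 2*d^2 - 15*I*d^2 + 8*d + 6*I*d + 24*I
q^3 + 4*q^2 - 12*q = q*(q - 2)*(q + 6)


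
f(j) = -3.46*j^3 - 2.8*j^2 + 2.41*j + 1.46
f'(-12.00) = -1425.11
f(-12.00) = 5548.22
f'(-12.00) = -1425.11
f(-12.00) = 5548.22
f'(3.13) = -116.81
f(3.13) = -124.53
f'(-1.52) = -13.06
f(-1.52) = 3.48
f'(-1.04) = -2.99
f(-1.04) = -0.18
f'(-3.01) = -74.78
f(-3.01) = 63.19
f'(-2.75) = -60.69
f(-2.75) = 45.61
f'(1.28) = -21.76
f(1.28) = -7.30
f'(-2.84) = -65.41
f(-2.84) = 51.29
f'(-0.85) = -0.33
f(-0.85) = -0.49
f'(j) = -10.38*j^2 - 5.6*j + 2.41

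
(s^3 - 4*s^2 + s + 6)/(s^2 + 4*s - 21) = (s^2 - s - 2)/(s + 7)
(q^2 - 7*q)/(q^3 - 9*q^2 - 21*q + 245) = q/(q^2 - 2*q - 35)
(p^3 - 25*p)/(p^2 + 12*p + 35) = p*(p - 5)/(p + 7)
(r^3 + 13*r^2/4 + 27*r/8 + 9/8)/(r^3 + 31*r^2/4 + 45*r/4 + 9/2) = (r + 3/2)/(r + 6)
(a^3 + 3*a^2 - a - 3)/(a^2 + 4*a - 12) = (a^3 + 3*a^2 - a - 3)/(a^2 + 4*a - 12)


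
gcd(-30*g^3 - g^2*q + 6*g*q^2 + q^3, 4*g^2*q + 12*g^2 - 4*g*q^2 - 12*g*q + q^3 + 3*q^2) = -2*g + q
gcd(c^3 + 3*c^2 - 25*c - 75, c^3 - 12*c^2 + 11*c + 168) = c + 3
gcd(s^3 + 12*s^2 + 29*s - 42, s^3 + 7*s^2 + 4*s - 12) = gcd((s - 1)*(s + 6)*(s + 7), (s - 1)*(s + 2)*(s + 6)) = s^2 + 5*s - 6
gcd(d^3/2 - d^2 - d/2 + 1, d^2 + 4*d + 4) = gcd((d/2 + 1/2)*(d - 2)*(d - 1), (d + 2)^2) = 1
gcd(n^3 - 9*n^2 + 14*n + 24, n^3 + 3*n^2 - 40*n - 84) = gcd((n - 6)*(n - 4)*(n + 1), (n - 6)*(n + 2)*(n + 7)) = n - 6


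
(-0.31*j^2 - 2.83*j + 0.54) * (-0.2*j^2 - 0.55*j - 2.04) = 0.062*j^4 + 0.7365*j^3 + 2.0809*j^2 + 5.4762*j - 1.1016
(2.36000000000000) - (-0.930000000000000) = 3.29000000000000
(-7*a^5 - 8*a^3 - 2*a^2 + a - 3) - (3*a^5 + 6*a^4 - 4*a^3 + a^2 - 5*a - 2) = -10*a^5 - 6*a^4 - 4*a^3 - 3*a^2 + 6*a - 1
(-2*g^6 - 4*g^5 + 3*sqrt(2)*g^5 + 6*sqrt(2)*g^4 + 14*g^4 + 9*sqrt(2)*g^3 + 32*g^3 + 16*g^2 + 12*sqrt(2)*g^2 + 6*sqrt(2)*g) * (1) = -2*g^6 - 4*g^5 + 3*sqrt(2)*g^5 + 6*sqrt(2)*g^4 + 14*g^4 + 9*sqrt(2)*g^3 + 32*g^3 + 16*g^2 + 12*sqrt(2)*g^2 + 6*sqrt(2)*g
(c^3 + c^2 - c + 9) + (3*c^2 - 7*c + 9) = c^3 + 4*c^2 - 8*c + 18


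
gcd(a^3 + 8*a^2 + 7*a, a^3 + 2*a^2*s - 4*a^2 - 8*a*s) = a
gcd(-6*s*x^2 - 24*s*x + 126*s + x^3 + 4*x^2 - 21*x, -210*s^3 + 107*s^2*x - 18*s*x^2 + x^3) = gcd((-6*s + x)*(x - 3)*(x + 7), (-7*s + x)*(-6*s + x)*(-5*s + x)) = -6*s + x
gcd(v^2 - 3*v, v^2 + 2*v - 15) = v - 3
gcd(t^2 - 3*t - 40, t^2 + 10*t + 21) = 1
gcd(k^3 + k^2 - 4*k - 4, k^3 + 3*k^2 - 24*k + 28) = k - 2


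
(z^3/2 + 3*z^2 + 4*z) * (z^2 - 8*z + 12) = z^5/2 - z^4 - 14*z^3 + 4*z^2 + 48*z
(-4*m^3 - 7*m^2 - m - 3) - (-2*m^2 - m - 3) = -4*m^3 - 5*m^2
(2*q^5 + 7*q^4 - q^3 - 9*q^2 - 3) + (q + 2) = 2*q^5 + 7*q^4 - q^3 - 9*q^2 + q - 1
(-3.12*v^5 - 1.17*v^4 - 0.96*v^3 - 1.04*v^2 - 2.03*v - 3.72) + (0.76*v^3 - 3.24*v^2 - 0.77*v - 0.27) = -3.12*v^5 - 1.17*v^4 - 0.2*v^3 - 4.28*v^2 - 2.8*v - 3.99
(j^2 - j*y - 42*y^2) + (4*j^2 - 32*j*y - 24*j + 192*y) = 5*j^2 - 33*j*y - 24*j - 42*y^2 + 192*y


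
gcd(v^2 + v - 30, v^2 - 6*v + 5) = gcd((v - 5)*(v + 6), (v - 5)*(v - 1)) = v - 5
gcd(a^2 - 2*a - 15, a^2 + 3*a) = a + 3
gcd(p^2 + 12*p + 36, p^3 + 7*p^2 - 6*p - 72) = p + 6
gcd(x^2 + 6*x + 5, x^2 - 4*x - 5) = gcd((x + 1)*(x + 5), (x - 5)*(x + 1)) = x + 1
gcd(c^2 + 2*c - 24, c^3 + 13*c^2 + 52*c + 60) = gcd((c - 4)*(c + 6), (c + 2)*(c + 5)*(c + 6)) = c + 6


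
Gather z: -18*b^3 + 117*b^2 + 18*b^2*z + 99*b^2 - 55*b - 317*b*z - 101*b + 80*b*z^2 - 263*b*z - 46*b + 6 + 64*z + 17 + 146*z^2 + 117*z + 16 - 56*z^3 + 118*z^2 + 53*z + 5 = -18*b^3 + 216*b^2 - 202*b - 56*z^3 + z^2*(80*b + 264) + z*(18*b^2 - 580*b + 234) + 44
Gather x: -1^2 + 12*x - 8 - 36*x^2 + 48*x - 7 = -36*x^2 + 60*x - 16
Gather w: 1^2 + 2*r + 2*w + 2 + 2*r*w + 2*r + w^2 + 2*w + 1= 4*r + w^2 + w*(2*r + 4) + 4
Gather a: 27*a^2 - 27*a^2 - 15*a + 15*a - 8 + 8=0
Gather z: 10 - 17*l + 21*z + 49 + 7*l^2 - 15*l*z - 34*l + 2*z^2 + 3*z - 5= 7*l^2 - 51*l + 2*z^2 + z*(24 - 15*l) + 54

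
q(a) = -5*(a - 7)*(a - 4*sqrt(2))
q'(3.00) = 33.28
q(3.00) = -53.14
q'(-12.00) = 183.28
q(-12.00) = -1677.40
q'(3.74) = 25.88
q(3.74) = -31.24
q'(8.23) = -19.02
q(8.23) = -15.82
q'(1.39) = 49.38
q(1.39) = -119.69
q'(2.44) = 38.88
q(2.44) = -73.34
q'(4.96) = 13.68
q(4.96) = -7.11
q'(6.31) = 0.18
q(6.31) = 2.25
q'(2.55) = 37.78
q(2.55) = -69.13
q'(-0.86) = 71.88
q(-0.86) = -256.11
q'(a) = -10*a + 20*sqrt(2) + 35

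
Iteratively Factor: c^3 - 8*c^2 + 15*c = (c)*(c^2 - 8*c + 15) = c*(c - 5)*(c - 3)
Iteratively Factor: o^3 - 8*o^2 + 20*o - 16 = (o - 4)*(o^2 - 4*o + 4) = (o - 4)*(o - 2)*(o - 2)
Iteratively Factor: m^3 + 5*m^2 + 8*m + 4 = (m + 2)*(m^2 + 3*m + 2) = (m + 1)*(m + 2)*(m + 2)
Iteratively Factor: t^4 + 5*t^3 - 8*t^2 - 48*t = (t)*(t^3 + 5*t^2 - 8*t - 48) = t*(t - 3)*(t^2 + 8*t + 16) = t*(t - 3)*(t + 4)*(t + 4)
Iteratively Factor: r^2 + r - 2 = (r + 2)*(r - 1)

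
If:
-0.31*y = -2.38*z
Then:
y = 7.67741935483871*z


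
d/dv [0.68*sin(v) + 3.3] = 0.68*cos(v)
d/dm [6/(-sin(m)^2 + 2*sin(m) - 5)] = 12*(sin(m) - 1)*cos(m)/(sin(m)^2 - 2*sin(m) + 5)^2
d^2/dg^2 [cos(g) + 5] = -cos(g)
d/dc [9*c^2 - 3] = 18*c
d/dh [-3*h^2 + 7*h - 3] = 7 - 6*h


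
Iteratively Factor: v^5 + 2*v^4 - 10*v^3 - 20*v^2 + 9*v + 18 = (v - 1)*(v^4 + 3*v^3 - 7*v^2 - 27*v - 18) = (v - 1)*(v + 3)*(v^3 - 7*v - 6) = (v - 1)*(v + 2)*(v + 3)*(v^2 - 2*v - 3) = (v - 3)*(v - 1)*(v + 2)*(v + 3)*(v + 1)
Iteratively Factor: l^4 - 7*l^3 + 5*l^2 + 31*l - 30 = (l - 3)*(l^3 - 4*l^2 - 7*l + 10) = (l - 3)*(l + 2)*(l^2 - 6*l + 5) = (l - 5)*(l - 3)*(l + 2)*(l - 1)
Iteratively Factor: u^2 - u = (u - 1)*(u)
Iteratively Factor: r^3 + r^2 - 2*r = (r + 2)*(r^2 - r) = (r - 1)*(r + 2)*(r)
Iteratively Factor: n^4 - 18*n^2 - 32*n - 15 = (n - 5)*(n^3 + 5*n^2 + 7*n + 3) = (n - 5)*(n + 1)*(n^2 + 4*n + 3) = (n - 5)*(n + 1)*(n + 3)*(n + 1)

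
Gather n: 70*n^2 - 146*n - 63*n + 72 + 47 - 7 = 70*n^2 - 209*n + 112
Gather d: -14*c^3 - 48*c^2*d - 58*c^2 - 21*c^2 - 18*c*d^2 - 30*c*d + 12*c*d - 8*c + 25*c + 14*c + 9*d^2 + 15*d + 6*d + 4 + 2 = -14*c^3 - 79*c^2 + 31*c + d^2*(9 - 18*c) + d*(-48*c^2 - 18*c + 21) + 6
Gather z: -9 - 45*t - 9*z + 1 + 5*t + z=-40*t - 8*z - 8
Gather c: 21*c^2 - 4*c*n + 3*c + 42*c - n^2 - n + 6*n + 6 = 21*c^2 + c*(45 - 4*n) - n^2 + 5*n + 6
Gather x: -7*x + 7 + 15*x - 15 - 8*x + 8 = 0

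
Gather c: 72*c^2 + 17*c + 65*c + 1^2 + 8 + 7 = 72*c^2 + 82*c + 16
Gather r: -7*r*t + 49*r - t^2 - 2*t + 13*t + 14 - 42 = r*(49 - 7*t) - t^2 + 11*t - 28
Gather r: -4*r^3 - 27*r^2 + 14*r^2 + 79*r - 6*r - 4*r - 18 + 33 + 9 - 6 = -4*r^3 - 13*r^2 + 69*r + 18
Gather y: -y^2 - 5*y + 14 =-y^2 - 5*y + 14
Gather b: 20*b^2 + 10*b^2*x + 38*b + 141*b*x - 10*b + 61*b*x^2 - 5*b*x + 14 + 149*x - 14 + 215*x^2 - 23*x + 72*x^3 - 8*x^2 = b^2*(10*x + 20) + b*(61*x^2 + 136*x + 28) + 72*x^3 + 207*x^2 + 126*x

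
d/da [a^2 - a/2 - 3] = 2*a - 1/2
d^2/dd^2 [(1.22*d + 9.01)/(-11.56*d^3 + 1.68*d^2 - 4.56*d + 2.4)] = (-978.197952*d^5 - 14306.304576*d^4 + 2921.437056*d^3 - 3408.44832*d^2 - 1056.183552*d - 328.747392)/(1544.804416*d^9 - 673.513344*d^8 + 1925.98848*d^7 - 1498.25664*d^6 + 1039.392*d^5 - 884.196864*d^4 + 404.891136*d^3 - 178.74432*d^2 + 78.7968*d - 13.824)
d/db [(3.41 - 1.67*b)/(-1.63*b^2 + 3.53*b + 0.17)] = (-2.7221*b^2 + 11.1166*b - 12.3212)/(2.6569*b^4 - 11.5078*b^3 + 11.9067*b^2 + 1.2002*b + 0.0289)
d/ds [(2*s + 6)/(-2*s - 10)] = -2/(s + 5)^2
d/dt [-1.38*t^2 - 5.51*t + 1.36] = -2.76*t - 5.51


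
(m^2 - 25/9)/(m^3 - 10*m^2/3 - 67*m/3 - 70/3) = (m - 5/3)/(m^2 - 5*m - 14)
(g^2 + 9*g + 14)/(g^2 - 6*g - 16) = (g + 7)/(g - 8)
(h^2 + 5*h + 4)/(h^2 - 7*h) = (h^2 + 5*h + 4)/(h*(h - 7))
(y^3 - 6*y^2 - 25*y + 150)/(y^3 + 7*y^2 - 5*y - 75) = (y^2 - 11*y + 30)/(y^2 + 2*y - 15)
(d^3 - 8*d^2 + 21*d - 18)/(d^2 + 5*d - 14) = (d^2 - 6*d + 9)/(d + 7)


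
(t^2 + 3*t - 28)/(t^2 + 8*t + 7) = (t - 4)/(t + 1)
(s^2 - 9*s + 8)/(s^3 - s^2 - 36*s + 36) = (s - 8)/(s^2 - 36)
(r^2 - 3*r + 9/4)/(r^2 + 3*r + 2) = (r^2 - 3*r + 9/4)/(r^2 + 3*r + 2)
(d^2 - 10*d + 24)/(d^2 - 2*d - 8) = (d - 6)/(d + 2)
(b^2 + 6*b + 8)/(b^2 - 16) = (b + 2)/(b - 4)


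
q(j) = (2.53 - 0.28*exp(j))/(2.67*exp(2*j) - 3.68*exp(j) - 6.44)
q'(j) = (2.53 - 0.28*exp(j))*(-5.34*exp(2*j) + 3.68*exp(j))/(2.67*exp(2*j) - 3.68*exp(j) - 6.44)^2 - 0.28*exp(j)/(2.67*exp(2*j) - 3.68*exp(j) - 6.44)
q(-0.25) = -0.30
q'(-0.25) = 0.01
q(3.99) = -0.00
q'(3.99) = 0.00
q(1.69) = 0.02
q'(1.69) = -0.08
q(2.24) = -0.00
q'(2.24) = -0.01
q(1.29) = 0.10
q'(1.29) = -0.43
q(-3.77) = -0.39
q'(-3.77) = 0.01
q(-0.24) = -0.30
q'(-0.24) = 0.01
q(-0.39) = -0.30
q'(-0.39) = 0.03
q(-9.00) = -0.39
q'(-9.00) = 0.00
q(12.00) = 0.00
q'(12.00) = 0.00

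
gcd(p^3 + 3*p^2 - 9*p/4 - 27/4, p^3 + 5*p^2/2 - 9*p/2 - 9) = p^2 + 9*p/2 + 9/2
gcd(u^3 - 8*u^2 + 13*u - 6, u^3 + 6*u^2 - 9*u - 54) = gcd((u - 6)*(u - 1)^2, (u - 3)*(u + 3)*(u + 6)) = 1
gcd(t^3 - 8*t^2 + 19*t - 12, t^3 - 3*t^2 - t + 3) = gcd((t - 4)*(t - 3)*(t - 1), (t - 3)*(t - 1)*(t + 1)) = t^2 - 4*t + 3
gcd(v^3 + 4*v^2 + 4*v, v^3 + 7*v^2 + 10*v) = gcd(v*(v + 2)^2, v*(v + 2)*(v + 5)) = v^2 + 2*v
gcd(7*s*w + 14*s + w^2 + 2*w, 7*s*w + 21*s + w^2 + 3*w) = 7*s + w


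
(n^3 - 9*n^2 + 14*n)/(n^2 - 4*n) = (n^2 - 9*n + 14)/(n - 4)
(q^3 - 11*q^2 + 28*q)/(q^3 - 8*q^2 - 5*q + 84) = q/(q + 3)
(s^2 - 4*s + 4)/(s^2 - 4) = (s - 2)/(s + 2)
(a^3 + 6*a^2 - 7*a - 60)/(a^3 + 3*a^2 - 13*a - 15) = (a + 4)/(a + 1)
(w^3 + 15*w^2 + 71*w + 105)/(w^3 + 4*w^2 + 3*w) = (w^2 + 12*w + 35)/(w*(w + 1))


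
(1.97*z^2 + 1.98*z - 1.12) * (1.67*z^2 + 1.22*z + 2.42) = 3.2899*z^4 + 5.71*z^3 + 5.3126*z^2 + 3.4252*z - 2.7104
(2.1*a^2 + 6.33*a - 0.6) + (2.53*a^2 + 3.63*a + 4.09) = 4.63*a^2 + 9.96*a + 3.49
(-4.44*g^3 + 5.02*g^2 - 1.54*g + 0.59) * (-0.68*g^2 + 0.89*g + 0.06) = 3.0192*g^5 - 7.3652*g^4 + 5.2486*g^3 - 1.4706*g^2 + 0.4327*g + 0.0354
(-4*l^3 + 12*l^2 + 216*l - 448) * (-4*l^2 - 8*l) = 16*l^5 - 16*l^4 - 960*l^3 + 64*l^2 + 3584*l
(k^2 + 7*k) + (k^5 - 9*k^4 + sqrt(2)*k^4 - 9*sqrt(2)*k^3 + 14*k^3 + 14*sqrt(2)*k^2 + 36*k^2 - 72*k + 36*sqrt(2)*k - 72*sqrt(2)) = k^5 - 9*k^4 + sqrt(2)*k^4 - 9*sqrt(2)*k^3 + 14*k^3 + 14*sqrt(2)*k^2 + 37*k^2 - 65*k + 36*sqrt(2)*k - 72*sqrt(2)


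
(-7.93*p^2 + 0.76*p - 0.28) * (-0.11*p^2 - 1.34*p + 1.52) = 0.8723*p^4 + 10.5426*p^3 - 13.0412*p^2 + 1.5304*p - 0.4256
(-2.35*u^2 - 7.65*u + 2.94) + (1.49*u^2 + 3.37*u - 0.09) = -0.86*u^2 - 4.28*u + 2.85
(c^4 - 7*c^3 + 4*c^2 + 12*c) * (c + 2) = c^5 - 5*c^4 - 10*c^3 + 20*c^2 + 24*c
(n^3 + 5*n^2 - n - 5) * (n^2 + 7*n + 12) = n^5 + 12*n^4 + 46*n^3 + 48*n^2 - 47*n - 60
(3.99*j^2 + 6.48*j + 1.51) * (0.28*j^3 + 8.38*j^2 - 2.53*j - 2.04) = 1.1172*j^5 + 35.2506*j^4 + 44.6305*j^3 - 11.8802*j^2 - 17.0395*j - 3.0804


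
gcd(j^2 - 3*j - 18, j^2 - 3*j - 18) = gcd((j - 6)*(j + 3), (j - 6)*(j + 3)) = j^2 - 3*j - 18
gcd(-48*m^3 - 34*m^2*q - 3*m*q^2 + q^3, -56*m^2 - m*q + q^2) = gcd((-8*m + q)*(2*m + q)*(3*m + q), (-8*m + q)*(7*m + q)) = -8*m + q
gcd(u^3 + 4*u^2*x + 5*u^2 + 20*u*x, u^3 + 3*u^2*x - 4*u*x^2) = u^2 + 4*u*x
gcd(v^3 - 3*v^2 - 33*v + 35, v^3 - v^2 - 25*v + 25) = v^2 + 4*v - 5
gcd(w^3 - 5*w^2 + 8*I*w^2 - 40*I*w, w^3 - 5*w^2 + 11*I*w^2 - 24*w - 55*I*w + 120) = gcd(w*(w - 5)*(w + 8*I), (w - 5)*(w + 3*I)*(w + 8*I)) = w^2 + w*(-5 + 8*I) - 40*I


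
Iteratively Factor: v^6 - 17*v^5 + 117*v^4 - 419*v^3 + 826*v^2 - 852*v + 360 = (v - 3)*(v^5 - 14*v^4 + 75*v^3 - 194*v^2 + 244*v - 120) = (v - 3)*(v - 2)*(v^4 - 12*v^3 + 51*v^2 - 92*v + 60) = (v - 3)*(v - 2)^2*(v^3 - 10*v^2 + 31*v - 30) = (v - 3)^2*(v - 2)^2*(v^2 - 7*v + 10) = (v - 3)^2*(v - 2)^3*(v - 5)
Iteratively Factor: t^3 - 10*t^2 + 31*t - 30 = (t - 2)*(t^2 - 8*t + 15) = (t - 3)*(t - 2)*(t - 5)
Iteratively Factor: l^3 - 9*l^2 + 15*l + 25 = (l + 1)*(l^2 - 10*l + 25) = (l - 5)*(l + 1)*(l - 5)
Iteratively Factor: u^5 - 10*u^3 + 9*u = (u)*(u^4 - 10*u^2 + 9) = u*(u - 3)*(u^3 + 3*u^2 - u - 3) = u*(u - 3)*(u + 1)*(u^2 + 2*u - 3) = u*(u - 3)*(u + 1)*(u + 3)*(u - 1)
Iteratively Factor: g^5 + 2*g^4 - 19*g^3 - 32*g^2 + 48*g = (g + 4)*(g^4 - 2*g^3 - 11*g^2 + 12*g) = (g - 4)*(g + 4)*(g^3 + 2*g^2 - 3*g) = (g - 4)*(g + 3)*(g + 4)*(g^2 - g) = g*(g - 4)*(g + 3)*(g + 4)*(g - 1)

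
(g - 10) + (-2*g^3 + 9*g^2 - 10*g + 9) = -2*g^3 + 9*g^2 - 9*g - 1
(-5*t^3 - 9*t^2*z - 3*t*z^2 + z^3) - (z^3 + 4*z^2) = -5*t^3 - 9*t^2*z - 3*t*z^2 - 4*z^2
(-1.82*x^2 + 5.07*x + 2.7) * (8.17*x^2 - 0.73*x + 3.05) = -14.8694*x^4 + 42.7505*x^3 + 12.8069*x^2 + 13.4925*x + 8.235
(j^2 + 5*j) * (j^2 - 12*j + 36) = j^4 - 7*j^3 - 24*j^2 + 180*j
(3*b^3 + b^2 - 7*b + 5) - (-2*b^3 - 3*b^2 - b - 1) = 5*b^3 + 4*b^2 - 6*b + 6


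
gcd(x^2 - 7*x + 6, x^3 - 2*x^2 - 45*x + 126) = x - 6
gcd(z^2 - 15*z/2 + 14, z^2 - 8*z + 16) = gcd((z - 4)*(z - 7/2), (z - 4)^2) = z - 4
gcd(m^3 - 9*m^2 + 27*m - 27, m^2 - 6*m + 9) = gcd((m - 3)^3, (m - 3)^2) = m^2 - 6*m + 9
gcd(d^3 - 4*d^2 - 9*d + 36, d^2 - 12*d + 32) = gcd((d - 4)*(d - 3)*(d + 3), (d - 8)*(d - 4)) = d - 4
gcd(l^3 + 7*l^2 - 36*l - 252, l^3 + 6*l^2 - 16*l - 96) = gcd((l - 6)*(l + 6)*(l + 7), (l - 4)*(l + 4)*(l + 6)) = l + 6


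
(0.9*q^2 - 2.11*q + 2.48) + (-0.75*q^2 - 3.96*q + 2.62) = 0.15*q^2 - 6.07*q + 5.1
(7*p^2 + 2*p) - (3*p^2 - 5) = 4*p^2 + 2*p + 5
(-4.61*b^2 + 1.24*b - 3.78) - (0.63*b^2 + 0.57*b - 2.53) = -5.24*b^2 + 0.67*b - 1.25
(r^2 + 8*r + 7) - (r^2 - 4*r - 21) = 12*r + 28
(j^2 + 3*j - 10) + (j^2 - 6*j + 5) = 2*j^2 - 3*j - 5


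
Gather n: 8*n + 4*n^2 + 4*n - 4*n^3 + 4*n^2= -4*n^3 + 8*n^2 + 12*n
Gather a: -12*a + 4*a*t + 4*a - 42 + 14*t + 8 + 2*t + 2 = a*(4*t - 8) + 16*t - 32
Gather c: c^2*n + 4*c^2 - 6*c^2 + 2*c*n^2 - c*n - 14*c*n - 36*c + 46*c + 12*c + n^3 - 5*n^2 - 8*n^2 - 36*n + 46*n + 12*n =c^2*(n - 2) + c*(2*n^2 - 15*n + 22) + n^3 - 13*n^2 + 22*n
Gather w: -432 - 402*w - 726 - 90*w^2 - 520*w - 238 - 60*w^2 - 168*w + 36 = -150*w^2 - 1090*w - 1360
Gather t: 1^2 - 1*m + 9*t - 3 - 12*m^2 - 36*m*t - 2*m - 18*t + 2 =-12*m^2 - 3*m + t*(-36*m - 9)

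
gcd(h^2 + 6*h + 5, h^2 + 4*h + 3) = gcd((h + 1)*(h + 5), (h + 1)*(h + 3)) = h + 1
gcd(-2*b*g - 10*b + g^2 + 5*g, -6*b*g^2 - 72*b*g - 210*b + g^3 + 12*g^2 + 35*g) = g + 5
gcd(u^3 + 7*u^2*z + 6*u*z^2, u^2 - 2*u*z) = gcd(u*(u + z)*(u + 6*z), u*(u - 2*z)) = u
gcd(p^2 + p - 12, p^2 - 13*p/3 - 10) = 1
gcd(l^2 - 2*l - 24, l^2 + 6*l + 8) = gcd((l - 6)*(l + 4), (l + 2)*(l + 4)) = l + 4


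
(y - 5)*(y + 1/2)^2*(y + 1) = y^4 - 3*y^3 - 35*y^2/4 - 6*y - 5/4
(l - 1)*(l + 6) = l^2 + 5*l - 6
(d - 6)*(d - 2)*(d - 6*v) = d^3 - 6*d^2*v - 8*d^2 + 48*d*v + 12*d - 72*v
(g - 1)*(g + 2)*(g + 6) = g^3 + 7*g^2 + 4*g - 12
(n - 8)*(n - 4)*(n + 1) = n^3 - 11*n^2 + 20*n + 32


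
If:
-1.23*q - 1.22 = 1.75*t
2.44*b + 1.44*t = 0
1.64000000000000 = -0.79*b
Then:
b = -2.08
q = -6.00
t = 3.52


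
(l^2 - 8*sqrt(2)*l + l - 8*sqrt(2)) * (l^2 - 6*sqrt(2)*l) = l^4 - 14*sqrt(2)*l^3 + l^3 - 14*sqrt(2)*l^2 + 96*l^2 + 96*l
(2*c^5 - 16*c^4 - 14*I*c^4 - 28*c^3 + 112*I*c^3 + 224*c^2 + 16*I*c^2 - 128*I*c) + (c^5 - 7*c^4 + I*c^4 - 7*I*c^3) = 3*c^5 - 23*c^4 - 13*I*c^4 - 28*c^3 + 105*I*c^3 + 224*c^2 + 16*I*c^2 - 128*I*c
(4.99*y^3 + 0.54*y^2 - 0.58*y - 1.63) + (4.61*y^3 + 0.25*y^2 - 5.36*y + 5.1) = 9.6*y^3 + 0.79*y^2 - 5.94*y + 3.47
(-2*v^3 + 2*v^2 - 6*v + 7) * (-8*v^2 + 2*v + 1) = 16*v^5 - 20*v^4 + 50*v^3 - 66*v^2 + 8*v + 7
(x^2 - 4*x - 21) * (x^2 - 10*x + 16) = x^4 - 14*x^3 + 35*x^2 + 146*x - 336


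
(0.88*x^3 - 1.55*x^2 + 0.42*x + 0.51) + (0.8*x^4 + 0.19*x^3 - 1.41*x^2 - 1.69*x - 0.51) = 0.8*x^4 + 1.07*x^3 - 2.96*x^2 - 1.27*x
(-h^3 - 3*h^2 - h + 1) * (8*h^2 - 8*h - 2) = -8*h^5 - 16*h^4 + 18*h^3 + 22*h^2 - 6*h - 2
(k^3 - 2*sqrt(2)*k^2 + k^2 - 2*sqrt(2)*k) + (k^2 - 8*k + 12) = k^3 - 2*sqrt(2)*k^2 + 2*k^2 - 8*k - 2*sqrt(2)*k + 12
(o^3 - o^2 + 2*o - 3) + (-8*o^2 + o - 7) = o^3 - 9*o^2 + 3*o - 10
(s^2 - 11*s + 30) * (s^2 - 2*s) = s^4 - 13*s^3 + 52*s^2 - 60*s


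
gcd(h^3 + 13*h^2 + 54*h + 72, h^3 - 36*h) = h + 6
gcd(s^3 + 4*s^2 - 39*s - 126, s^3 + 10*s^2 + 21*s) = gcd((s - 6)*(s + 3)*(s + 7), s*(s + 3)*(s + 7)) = s^2 + 10*s + 21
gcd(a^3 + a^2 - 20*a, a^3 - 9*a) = a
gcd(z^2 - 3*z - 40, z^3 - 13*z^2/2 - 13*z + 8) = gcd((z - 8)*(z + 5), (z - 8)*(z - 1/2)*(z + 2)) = z - 8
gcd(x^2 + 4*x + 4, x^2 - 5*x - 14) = x + 2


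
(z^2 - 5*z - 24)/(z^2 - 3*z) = (z^2 - 5*z - 24)/(z*(z - 3))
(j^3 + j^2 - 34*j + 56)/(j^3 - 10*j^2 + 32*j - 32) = (j + 7)/(j - 4)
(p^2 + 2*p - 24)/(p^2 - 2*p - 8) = (p + 6)/(p + 2)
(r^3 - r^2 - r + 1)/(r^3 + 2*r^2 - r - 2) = (r - 1)/(r + 2)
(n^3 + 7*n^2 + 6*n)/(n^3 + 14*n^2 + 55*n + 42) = n/(n + 7)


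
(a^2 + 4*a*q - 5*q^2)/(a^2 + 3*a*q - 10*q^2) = (-a + q)/(-a + 2*q)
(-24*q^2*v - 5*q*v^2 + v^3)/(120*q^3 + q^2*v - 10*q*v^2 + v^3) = -v/(5*q - v)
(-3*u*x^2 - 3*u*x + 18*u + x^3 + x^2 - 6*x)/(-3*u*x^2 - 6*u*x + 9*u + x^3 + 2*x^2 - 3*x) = (x - 2)/(x - 1)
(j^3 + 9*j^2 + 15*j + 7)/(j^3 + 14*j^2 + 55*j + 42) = (j + 1)/(j + 6)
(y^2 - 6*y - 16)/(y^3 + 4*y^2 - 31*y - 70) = (y - 8)/(y^2 + 2*y - 35)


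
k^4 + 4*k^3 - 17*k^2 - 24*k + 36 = (k - 3)*(k - 1)*(k + 2)*(k + 6)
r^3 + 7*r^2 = r^2*(r + 7)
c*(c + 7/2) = c^2 + 7*c/2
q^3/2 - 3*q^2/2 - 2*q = q*(q/2 + 1/2)*(q - 4)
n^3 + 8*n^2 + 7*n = n*(n + 1)*(n + 7)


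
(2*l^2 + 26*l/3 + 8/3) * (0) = 0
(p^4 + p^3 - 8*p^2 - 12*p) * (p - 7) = p^5 - 6*p^4 - 15*p^3 + 44*p^2 + 84*p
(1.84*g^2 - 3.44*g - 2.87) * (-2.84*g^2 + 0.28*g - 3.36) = -5.2256*g^4 + 10.2848*g^3 + 1.0052*g^2 + 10.7548*g + 9.6432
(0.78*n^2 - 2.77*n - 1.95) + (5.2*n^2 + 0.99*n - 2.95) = 5.98*n^2 - 1.78*n - 4.9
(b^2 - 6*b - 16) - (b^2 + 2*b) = -8*b - 16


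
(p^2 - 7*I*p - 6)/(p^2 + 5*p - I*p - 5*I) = (p - 6*I)/(p + 5)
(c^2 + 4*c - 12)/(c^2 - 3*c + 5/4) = 4*(c^2 + 4*c - 12)/(4*c^2 - 12*c + 5)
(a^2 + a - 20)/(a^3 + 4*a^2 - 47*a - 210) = (a - 4)/(a^2 - a - 42)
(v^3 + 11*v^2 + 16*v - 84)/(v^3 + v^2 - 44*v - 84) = (v^2 + 5*v - 14)/(v^2 - 5*v - 14)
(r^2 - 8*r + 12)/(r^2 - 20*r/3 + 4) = 3*(r - 2)/(3*r - 2)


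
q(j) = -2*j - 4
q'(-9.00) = -2.00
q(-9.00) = 14.00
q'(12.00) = -2.00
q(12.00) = -28.00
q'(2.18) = -2.00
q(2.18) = -8.36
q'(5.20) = -2.00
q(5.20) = -14.40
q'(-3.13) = -2.00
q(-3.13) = 2.26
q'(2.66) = -2.00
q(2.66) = -9.32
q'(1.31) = -2.00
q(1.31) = -6.62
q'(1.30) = -2.00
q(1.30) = -6.60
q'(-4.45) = -2.00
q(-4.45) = 4.90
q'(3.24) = -2.00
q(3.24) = -10.48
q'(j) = -2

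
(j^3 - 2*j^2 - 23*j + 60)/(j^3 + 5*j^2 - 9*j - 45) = (j - 4)/(j + 3)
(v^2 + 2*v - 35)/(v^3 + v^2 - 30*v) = (v + 7)/(v*(v + 6))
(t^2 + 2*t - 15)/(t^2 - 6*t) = (t^2 + 2*t - 15)/(t*(t - 6))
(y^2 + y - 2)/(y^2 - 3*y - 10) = (y - 1)/(y - 5)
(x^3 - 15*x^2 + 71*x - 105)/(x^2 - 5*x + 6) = (x^2 - 12*x + 35)/(x - 2)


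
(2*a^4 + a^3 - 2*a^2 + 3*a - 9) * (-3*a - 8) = -6*a^5 - 19*a^4 - 2*a^3 + 7*a^2 + 3*a + 72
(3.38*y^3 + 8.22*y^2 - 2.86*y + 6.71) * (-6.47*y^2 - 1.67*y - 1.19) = -21.8686*y^5 - 58.828*y^4 + 0.754599999999996*y^3 - 48.4193*y^2 - 7.8023*y - 7.9849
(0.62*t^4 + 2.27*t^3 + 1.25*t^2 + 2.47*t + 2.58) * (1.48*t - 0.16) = 0.9176*t^5 + 3.2604*t^4 + 1.4868*t^3 + 3.4556*t^2 + 3.4232*t - 0.4128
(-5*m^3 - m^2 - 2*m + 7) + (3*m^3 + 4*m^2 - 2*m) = -2*m^3 + 3*m^2 - 4*m + 7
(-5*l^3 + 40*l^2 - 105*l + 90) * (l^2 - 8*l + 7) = -5*l^5 + 80*l^4 - 460*l^3 + 1210*l^2 - 1455*l + 630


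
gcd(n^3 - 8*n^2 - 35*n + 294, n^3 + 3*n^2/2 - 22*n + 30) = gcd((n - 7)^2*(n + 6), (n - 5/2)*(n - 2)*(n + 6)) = n + 6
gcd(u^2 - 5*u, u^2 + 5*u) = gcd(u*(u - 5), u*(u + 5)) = u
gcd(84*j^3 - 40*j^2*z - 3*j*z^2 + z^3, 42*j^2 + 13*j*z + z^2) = 6*j + z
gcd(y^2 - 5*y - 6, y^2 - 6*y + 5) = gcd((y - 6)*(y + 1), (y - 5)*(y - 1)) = 1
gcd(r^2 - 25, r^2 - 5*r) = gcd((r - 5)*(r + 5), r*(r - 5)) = r - 5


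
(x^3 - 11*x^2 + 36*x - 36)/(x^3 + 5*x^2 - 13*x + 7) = (x^3 - 11*x^2 + 36*x - 36)/(x^3 + 5*x^2 - 13*x + 7)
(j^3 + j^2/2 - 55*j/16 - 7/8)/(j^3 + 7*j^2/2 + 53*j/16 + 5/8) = (4*j - 7)/(4*j + 5)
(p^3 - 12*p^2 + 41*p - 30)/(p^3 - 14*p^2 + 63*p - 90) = (p - 1)/(p - 3)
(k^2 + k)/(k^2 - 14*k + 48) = k*(k + 1)/(k^2 - 14*k + 48)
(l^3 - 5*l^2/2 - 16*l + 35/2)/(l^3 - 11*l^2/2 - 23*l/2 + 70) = (l - 1)/(l - 4)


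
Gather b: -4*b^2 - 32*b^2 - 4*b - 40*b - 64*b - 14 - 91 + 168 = -36*b^2 - 108*b + 63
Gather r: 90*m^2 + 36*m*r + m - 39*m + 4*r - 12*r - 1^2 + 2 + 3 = 90*m^2 - 38*m + r*(36*m - 8) + 4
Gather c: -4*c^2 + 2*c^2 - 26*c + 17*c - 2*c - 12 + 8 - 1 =-2*c^2 - 11*c - 5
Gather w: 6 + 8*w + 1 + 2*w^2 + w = 2*w^2 + 9*w + 7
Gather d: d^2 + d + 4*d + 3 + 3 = d^2 + 5*d + 6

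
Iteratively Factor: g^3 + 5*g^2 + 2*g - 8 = (g - 1)*(g^2 + 6*g + 8) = (g - 1)*(g + 2)*(g + 4)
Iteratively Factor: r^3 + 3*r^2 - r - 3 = (r + 1)*(r^2 + 2*r - 3) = (r + 1)*(r + 3)*(r - 1)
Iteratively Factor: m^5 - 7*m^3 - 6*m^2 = (m)*(m^4 - 7*m^2 - 6*m) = m^2*(m^3 - 7*m - 6) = m^2*(m - 3)*(m^2 + 3*m + 2) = m^2*(m - 3)*(m + 2)*(m + 1)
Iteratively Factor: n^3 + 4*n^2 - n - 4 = (n + 4)*(n^2 - 1) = (n - 1)*(n + 4)*(n + 1)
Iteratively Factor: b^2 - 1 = (b + 1)*(b - 1)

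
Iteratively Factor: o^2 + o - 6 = (o + 3)*(o - 2)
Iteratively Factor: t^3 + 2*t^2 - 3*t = (t)*(t^2 + 2*t - 3) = t*(t - 1)*(t + 3)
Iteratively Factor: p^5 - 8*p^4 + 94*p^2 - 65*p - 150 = (p - 5)*(p^4 - 3*p^3 - 15*p^2 + 19*p + 30) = (p - 5)*(p - 2)*(p^3 - p^2 - 17*p - 15) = (p - 5)*(p - 2)*(p + 1)*(p^2 - 2*p - 15) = (p - 5)*(p - 2)*(p + 1)*(p + 3)*(p - 5)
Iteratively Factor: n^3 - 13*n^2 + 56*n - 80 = (n - 4)*(n^2 - 9*n + 20) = (n - 5)*(n - 4)*(n - 4)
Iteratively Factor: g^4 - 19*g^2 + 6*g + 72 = (g - 3)*(g^3 + 3*g^2 - 10*g - 24) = (g - 3)*(g + 2)*(g^2 + g - 12) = (g - 3)^2*(g + 2)*(g + 4)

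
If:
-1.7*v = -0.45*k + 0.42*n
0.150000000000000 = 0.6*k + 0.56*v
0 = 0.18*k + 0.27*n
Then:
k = 0.18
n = -0.12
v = 0.08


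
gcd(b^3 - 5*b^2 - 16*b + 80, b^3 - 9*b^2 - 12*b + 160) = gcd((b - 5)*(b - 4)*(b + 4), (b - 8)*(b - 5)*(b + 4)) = b^2 - b - 20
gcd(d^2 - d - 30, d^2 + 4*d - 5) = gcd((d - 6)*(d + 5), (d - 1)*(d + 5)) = d + 5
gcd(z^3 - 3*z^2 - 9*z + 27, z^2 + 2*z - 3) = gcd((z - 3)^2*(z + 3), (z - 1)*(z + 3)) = z + 3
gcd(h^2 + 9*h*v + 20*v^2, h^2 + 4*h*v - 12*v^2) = 1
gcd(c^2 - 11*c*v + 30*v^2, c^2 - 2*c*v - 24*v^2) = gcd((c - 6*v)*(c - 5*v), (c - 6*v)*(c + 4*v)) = -c + 6*v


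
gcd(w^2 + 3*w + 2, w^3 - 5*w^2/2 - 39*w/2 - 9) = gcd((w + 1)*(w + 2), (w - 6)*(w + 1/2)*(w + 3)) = 1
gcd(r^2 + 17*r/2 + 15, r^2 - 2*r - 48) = r + 6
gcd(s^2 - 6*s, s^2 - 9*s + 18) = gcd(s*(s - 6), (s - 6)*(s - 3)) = s - 6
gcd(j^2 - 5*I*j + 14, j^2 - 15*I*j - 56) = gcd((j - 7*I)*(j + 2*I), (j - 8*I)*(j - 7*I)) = j - 7*I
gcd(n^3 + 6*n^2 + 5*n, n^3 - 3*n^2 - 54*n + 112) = 1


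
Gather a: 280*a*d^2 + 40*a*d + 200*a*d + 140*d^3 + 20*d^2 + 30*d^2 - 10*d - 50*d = a*(280*d^2 + 240*d) + 140*d^3 + 50*d^2 - 60*d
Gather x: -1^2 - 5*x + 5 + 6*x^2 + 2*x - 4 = 6*x^2 - 3*x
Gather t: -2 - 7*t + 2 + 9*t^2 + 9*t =9*t^2 + 2*t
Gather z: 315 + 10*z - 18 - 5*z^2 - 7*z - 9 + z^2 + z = -4*z^2 + 4*z + 288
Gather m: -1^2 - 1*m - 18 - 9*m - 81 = -10*m - 100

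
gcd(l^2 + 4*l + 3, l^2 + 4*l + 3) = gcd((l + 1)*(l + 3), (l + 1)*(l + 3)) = l^2 + 4*l + 3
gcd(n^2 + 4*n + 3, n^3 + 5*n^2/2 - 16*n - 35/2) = n + 1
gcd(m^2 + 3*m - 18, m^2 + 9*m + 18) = m + 6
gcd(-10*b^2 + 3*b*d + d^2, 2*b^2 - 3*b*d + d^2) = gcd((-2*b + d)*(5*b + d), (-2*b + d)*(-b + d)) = 2*b - d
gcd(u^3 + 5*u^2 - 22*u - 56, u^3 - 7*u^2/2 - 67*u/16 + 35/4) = u - 4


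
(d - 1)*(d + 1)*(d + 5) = d^3 + 5*d^2 - d - 5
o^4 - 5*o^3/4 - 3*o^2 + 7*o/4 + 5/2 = (o - 2)*(o - 5/4)*(o + 1)^2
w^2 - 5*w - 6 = (w - 6)*(w + 1)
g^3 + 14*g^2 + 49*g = g*(g + 7)^2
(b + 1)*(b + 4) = b^2 + 5*b + 4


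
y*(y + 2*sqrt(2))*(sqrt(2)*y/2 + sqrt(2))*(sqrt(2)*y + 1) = y^4 + 2*y^3 + 5*sqrt(2)*y^3/2 + 2*y^2 + 5*sqrt(2)*y^2 + 4*y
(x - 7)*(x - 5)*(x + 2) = x^3 - 10*x^2 + 11*x + 70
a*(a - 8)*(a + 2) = a^3 - 6*a^2 - 16*a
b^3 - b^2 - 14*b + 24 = (b - 3)*(b - 2)*(b + 4)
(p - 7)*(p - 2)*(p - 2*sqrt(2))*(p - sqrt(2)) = p^4 - 9*p^3 - 3*sqrt(2)*p^3 + 18*p^2 + 27*sqrt(2)*p^2 - 42*sqrt(2)*p - 36*p + 56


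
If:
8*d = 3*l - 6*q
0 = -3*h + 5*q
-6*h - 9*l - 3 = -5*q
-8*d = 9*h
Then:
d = -45/176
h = 5/22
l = -9/22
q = 3/22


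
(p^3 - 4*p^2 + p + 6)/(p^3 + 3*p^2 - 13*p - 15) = (p - 2)/(p + 5)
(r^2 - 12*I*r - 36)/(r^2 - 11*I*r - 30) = (r - 6*I)/(r - 5*I)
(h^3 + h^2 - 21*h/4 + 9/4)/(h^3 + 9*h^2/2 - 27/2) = (h - 1/2)/(h + 3)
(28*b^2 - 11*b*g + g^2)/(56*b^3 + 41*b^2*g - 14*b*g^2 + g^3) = (4*b - g)/(8*b^2 + 7*b*g - g^2)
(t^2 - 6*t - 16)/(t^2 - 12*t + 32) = (t + 2)/(t - 4)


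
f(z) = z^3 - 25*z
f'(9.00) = 218.00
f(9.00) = 504.00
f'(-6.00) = 83.00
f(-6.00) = -66.00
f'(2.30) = -9.13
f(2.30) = -45.33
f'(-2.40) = -7.72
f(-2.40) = 46.18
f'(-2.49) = -6.40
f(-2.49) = 46.81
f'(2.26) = -9.68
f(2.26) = -44.96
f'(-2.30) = -9.13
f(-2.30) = 45.33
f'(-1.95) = -13.59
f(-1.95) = 41.34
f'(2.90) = 0.23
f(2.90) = -48.11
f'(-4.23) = 28.68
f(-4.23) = 30.06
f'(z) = 3*z^2 - 25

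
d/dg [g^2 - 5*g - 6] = 2*g - 5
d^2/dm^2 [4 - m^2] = -2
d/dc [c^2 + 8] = 2*c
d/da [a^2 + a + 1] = 2*a + 1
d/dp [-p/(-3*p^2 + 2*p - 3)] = 3*(1 - p^2)/(9*p^4 - 12*p^3 + 22*p^2 - 12*p + 9)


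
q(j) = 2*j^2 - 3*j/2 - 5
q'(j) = 4*j - 3/2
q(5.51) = 47.46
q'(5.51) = 20.54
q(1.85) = -0.93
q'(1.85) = 5.90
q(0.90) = -4.73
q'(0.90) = 2.10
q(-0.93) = -1.88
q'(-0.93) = -5.22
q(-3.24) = 20.86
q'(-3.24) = -14.46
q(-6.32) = 84.36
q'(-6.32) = -26.78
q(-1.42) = 1.16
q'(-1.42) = -7.18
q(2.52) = 3.92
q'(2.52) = 8.58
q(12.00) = 265.00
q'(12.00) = 46.50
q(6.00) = 58.00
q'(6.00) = 22.50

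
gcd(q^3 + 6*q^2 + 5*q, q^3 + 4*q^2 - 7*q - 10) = q^2 + 6*q + 5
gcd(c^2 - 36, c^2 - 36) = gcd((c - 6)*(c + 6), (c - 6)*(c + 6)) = c^2 - 36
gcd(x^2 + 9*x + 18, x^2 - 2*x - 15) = x + 3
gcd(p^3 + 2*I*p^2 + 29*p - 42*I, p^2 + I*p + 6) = p - 2*I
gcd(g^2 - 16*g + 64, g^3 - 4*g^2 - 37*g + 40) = g - 8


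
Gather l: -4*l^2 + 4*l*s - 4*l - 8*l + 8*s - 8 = -4*l^2 + l*(4*s - 12) + 8*s - 8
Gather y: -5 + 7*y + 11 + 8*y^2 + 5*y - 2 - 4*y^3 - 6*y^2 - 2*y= -4*y^3 + 2*y^2 + 10*y + 4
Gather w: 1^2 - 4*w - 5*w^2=-5*w^2 - 4*w + 1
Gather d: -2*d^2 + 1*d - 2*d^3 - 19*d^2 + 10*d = -2*d^3 - 21*d^2 + 11*d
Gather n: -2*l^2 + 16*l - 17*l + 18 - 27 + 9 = -2*l^2 - l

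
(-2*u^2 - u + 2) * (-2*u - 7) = 4*u^3 + 16*u^2 + 3*u - 14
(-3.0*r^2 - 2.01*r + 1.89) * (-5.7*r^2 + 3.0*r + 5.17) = 17.1*r^4 + 2.457*r^3 - 32.313*r^2 - 4.7217*r + 9.7713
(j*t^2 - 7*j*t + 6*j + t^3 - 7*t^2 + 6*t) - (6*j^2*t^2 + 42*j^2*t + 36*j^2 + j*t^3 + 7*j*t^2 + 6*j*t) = -6*j^2*t^2 - 42*j^2*t - 36*j^2 - j*t^3 - 6*j*t^2 - 13*j*t + 6*j + t^3 - 7*t^2 + 6*t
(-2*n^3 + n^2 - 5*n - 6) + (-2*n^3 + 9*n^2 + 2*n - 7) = -4*n^3 + 10*n^2 - 3*n - 13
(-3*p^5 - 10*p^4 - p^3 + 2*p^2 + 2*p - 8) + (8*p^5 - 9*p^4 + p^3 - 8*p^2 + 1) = 5*p^5 - 19*p^4 - 6*p^2 + 2*p - 7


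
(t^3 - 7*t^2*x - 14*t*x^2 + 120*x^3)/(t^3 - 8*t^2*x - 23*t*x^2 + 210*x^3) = (-t^2 + t*x + 20*x^2)/(-t^2 + 2*t*x + 35*x^2)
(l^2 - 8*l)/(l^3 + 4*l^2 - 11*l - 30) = l*(l - 8)/(l^3 + 4*l^2 - 11*l - 30)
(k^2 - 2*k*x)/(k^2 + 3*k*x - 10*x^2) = k/(k + 5*x)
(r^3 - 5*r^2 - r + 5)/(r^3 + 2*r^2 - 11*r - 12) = (r^2 - 6*r + 5)/(r^2 + r - 12)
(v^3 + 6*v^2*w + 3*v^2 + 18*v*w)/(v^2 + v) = (v^2 + 6*v*w + 3*v + 18*w)/(v + 1)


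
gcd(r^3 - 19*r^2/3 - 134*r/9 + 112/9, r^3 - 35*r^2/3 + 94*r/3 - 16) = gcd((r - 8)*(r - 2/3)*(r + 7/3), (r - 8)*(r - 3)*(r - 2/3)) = r^2 - 26*r/3 + 16/3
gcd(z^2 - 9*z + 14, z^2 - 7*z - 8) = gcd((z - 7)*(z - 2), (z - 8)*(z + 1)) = 1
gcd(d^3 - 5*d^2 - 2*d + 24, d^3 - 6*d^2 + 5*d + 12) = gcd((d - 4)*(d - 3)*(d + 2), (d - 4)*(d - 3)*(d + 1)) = d^2 - 7*d + 12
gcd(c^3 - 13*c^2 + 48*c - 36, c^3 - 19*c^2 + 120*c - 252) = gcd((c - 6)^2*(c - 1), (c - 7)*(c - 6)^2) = c^2 - 12*c + 36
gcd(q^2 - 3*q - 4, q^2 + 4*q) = 1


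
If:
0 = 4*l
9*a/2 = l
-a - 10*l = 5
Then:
No Solution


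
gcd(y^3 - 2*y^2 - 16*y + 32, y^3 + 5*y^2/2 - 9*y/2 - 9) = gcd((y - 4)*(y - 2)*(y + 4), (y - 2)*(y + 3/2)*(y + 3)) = y - 2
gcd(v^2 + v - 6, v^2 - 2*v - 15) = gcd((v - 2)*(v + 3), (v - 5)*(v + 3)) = v + 3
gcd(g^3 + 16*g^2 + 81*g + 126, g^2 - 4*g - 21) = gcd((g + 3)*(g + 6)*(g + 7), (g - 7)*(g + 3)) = g + 3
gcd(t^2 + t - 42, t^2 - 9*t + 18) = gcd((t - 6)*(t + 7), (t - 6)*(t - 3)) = t - 6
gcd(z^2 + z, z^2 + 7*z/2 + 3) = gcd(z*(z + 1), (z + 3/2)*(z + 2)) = 1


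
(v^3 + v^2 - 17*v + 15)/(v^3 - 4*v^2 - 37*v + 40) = (v - 3)/(v - 8)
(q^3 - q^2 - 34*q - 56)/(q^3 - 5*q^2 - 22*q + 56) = (q + 2)/(q - 2)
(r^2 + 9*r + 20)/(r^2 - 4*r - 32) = (r + 5)/(r - 8)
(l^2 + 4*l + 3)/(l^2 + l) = (l + 3)/l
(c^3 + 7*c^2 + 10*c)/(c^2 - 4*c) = (c^2 + 7*c + 10)/(c - 4)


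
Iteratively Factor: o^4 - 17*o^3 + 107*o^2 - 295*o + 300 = (o - 4)*(o^3 - 13*o^2 + 55*o - 75) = (o - 5)*(o - 4)*(o^2 - 8*o + 15) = (o - 5)*(o - 4)*(o - 3)*(o - 5)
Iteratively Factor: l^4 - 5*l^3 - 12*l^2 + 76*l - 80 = (l - 2)*(l^3 - 3*l^2 - 18*l + 40) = (l - 2)*(l + 4)*(l^2 - 7*l + 10) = (l - 2)^2*(l + 4)*(l - 5)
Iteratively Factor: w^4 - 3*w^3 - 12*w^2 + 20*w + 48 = (w + 2)*(w^3 - 5*w^2 - 2*w + 24) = (w + 2)^2*(w^2 - 7*w + 12) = (w - 3)*(w + 2)^2*(w - 4)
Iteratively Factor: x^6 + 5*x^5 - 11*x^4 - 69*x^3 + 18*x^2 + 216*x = (x - 2)*(x^5 + 7*x^4 + 3*x^3 - 63*x^2 - 108*x) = x*(x - 2)*(x^4 + 7*x^3 + 3*x^2 - 63*x - 108) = x*(x - 3)*(x - 2)*(x^3 + 10*x^2 + 33*x + 36) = x*(x - 3)*(x - 2)*(x + 3)*(x^2 + 7*x + 12) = x*(x - 3)*(x - 2)*(x + 3)*(x + 4)*(x + 3)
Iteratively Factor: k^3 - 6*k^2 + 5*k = (k)*(k^2 - 6*k + 5) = k*(k - 5)*(k - 1)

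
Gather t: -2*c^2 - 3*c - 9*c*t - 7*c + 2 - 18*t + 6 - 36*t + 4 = -2*c^2 - 10*c + t*(-9*c - 54) + 12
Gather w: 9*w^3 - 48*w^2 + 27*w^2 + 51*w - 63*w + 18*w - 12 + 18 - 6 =9*w^3 - 21*w^2 + 6*w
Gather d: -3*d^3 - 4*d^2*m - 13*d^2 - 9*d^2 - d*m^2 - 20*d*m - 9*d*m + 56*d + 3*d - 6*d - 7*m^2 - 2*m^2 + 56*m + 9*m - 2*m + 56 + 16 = -3*d^3 + d^2*(-4*m - 22) + d*(-m^2 - 29*m + 53) - 9*m^2 + 63*m + 72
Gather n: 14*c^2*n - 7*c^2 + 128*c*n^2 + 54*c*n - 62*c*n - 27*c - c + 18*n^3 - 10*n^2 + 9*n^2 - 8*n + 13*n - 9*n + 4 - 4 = -7*c^2 - 28*c + 18*n^3 + n^2*(128*c - 1) + n*(14*c^2 - 8*c - 4)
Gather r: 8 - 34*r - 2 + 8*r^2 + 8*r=8*r^2 - 26*r + 6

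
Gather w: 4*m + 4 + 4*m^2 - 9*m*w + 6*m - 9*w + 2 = 4*m^2 + 10*m + w*(-9*m - 9) + 6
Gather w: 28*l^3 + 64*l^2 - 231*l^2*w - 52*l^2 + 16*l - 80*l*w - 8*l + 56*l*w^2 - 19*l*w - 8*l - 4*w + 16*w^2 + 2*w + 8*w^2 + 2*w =28*l^3 + 12*l^2 + w^2*(56*l + 24) + w*(-231*l^2 - 99*l)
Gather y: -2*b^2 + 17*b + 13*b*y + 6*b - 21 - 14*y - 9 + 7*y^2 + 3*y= -2*b^2 + 23*b + 7*y^2 + y*(13*b - 11) - 30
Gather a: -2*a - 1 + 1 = -2*a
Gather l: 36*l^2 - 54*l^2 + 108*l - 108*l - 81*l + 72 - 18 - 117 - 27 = -18*l^2 - 81*l - 90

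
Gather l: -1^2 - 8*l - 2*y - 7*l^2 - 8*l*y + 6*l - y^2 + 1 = -7*l^2 + l*(-8*y - 2) - y^2 - 2*y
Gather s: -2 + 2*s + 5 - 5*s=3 - 3*s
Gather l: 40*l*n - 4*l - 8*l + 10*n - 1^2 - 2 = l*(40*n - 12) + 10*n - 3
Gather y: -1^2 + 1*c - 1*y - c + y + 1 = 0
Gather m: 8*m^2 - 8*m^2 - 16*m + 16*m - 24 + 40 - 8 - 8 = 0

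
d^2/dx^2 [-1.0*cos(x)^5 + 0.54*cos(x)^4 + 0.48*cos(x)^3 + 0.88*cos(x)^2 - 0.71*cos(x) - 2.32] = 25.0*cos(x)^5 - 8.64*cos(x)^4 - 24.32*cos(x)^3 + 2.96*cos(x)^2 + 3.59*cos(x) + 1.76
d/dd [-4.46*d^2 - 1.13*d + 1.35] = -8.92*d - 1.13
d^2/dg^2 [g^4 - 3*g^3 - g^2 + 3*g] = 12*g^2 - 18*g - 2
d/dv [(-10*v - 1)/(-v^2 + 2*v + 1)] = 2*(5*v^2 - 10*v - (v - 1)*(10*v + 1) - 5)/(-v^2 + 2*v + 1)^2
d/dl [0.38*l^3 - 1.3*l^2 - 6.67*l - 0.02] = 1.14*l^2 - 2.6*l - 6.67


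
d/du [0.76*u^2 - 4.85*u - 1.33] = 1.52*u - 4.85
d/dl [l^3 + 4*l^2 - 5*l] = 3*l^2 + 8*l - 5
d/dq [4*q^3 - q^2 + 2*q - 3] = 12*q^2 - 2*q + 2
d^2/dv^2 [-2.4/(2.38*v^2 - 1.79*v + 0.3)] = (27.18912*v^2 - 20.44896*v - 2.4*(4.76*v - 1.79)*(9.52*v - 3.58) + 3.4272)/(2.38*v^2 - 1.79*v + 0.3)^3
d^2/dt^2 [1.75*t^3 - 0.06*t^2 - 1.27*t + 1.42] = 10.5*t - 0.12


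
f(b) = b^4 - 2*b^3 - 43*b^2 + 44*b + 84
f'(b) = 4*b^3 - 6*b^2 - 86*b + 44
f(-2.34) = -198.80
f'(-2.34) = 161.13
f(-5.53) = -200.88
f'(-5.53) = -340.35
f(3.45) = -216.47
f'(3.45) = -159.86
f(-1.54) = -72.81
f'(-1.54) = 147.60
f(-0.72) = 31.04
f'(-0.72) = 101.32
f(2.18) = -22.57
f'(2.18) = -130.55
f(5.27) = -399.75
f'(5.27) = 9.60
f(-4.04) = -397.32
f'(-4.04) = 29.75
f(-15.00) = 47124.00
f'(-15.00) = -13516.00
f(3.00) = -144.00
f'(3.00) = -160.00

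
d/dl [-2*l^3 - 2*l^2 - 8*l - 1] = -6*l^2 - 4*l - 8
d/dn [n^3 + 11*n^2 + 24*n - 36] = 3*n^2 + 22*n + 24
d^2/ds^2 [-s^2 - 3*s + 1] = -2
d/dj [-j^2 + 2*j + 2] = 2 - 2*j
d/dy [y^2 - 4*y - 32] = 2*y - 4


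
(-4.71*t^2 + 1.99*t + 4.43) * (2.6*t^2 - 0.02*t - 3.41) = -12.246*t^4 + 5.2682*t^3 + 27.5393*t^2 - 6.8745*t - 15.1063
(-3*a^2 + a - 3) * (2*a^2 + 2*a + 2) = -6*a^4 - 4*a^3 - 10*a^2 - 4*a - 6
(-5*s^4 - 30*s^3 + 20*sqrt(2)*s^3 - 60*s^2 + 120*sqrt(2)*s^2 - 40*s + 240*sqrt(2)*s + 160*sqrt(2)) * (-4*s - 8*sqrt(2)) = 20*s^5 - 40*sqrt(2)*s^4 + 120*s^4 - 240*sqrt(2)*s^3 - 80*s^3 - 1760*s^2 - 480*sqrt(2)*s^2 - 3840*s - 320*sqrt(2)*s - 2560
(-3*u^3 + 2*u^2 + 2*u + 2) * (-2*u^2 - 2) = 6*u^5 - 4*u^4 + 2*u^3 - 8*u^2 - 4*u - 4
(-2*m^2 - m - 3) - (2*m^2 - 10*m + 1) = -4*m^2 + 9*m - 4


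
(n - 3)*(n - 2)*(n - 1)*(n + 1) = n^4 - 5*n^3 + 5*n^2 + 5*n - 6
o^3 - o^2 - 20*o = o*(o - 5)*(o + 4)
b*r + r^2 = r*(b + r)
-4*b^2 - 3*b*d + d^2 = (-4*b + d)*(b + d)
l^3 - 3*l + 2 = (l - 1)^2*(l + 2)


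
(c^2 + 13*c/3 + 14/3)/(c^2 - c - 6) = (c + 7/3)/(c - 3)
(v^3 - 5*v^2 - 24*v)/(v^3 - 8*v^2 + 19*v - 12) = v*(v^2 - 5*v - 24)/(v^3 - 8*v^2 + 19*v - 12)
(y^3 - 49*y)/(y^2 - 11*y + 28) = y*(y + 7)/(y - 4)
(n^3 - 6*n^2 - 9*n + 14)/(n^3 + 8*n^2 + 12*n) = (n^2 - 8*n + 7)/(n*(n + 6))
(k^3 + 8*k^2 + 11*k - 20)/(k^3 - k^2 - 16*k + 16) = (k + 5)/(k - 4)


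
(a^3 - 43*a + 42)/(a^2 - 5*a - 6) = (a^2 + 6*a - 7)/(a + 1)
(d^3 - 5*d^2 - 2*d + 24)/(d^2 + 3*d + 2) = (d^2 - 7*d + 12)/(d + 1)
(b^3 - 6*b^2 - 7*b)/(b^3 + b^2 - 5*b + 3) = b*(b^2 - 6*b - 7)/(b^3 + b^2 - 5*b + 3)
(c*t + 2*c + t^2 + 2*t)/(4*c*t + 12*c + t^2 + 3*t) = (c*t + 2*c + t^2 + 2*t)/(4*c*t + 12*c + t^2 + 3*t)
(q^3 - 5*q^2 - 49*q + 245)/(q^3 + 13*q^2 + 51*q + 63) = (q^2 - 12*q + 35)/(q^2 + 6*q + 9)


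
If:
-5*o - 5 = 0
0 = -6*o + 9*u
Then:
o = -1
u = -2/3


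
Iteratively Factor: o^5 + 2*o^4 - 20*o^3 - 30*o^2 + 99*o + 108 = (o + 3)*(o^4 - o^3 - 17*o^2 + 21*o + 36) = (o - 3)*(o + 3)*(o^3 + 2*o^2 - 11*o - 12) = (o - 3)^2*(o + 3)*(o^2 + 5*o + 4) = (o - 3)^2*(o + 1)*(o + 3)*(o + 4)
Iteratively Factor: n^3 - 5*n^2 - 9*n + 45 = (n - 5)*(n^2 - 9) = (n - 5)*(n - 3)*(n + 3)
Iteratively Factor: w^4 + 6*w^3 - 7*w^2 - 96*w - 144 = (w + 3)*(w^3 + 3*w^2 - 16*w - 48) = (w + 3)^2*(w^2 - 16) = (w - 4)*(w + 3)^2*(w + 4)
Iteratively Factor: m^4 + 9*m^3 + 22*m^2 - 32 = (m + 4)*(m^3 + 5*m^2 + 2*m - 8) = (m + 4)^2*(m^2 + m - 2) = (m + 2)*(m + 4)^2*(m - 1)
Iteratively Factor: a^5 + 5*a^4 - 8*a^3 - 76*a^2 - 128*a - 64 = (a + 2)*(a^4 + 3*a^3 - 14*a^2 - 48*a - 32) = (a - 4)*(a + 2)*(a^3 + 7*a^2 + 14*a + 8) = (a - 4)*(a + 2)^2*(a^2 + 5*a + 4) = (a - 4)*(a + 1)*(a + 2)^2*(a + 4)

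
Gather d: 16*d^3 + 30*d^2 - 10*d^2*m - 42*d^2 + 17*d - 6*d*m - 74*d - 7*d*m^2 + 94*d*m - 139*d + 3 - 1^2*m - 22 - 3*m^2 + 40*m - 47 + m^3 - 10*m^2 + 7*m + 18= 16*d^3 + d^2*(-10*m - 12) + d*(-7*m^2 + 88*m - 196) + m^3 - 13*m^2 + 46*m - 48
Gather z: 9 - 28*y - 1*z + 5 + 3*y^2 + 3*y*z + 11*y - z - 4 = 3*y^2 - 17*y + z*(3*y - 2) + 10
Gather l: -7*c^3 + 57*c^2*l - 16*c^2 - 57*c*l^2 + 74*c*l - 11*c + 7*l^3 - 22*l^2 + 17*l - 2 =-7*c^3 - 16*c^2 - 11*c + 7*l^3 + l^2*(-57*c - 22) + l*(57*c^2 + 74*c + 17) - 2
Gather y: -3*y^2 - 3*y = -3*y^2 - 3*y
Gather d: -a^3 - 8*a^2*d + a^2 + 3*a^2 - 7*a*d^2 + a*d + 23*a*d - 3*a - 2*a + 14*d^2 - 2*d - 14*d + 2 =-a^3 + 4*a^2 - 5*a + d^2*(14 - 7*a) + d*(-8*a^2 + 24*a - 16) + 2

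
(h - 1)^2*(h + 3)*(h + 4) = h^4 + 5*h^3 - h^2 - 17*h + 12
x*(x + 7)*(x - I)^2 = x^4 + 7*x^3 - 2*I*x^3 - x^2 - 14*I*x^2 - 7*x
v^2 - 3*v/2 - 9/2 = (v - 3)*(v + 3/2)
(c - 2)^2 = c^2 - 4*c + 4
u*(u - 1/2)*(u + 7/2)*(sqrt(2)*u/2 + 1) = sqrt(2)*u^4/2 + u^3 + 3*sqrt(2)*u^3/2 - 7*sqrt(2)*u^2/8 + 3*u^2 - 7*u/4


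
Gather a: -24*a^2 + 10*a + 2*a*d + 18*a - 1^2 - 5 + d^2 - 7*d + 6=-24*a^2 + a*(2*d + 28) + d^2 - 7*d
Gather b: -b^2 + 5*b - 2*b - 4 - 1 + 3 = -b^2 + 3*b - 2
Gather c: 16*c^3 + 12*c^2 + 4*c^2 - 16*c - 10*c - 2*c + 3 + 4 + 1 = 16*c^3 + 16*c^2 - 28*c + 8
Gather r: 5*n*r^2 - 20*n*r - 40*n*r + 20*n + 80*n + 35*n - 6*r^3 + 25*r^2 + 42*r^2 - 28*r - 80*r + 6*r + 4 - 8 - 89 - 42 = 135*n - 6*r^3 + r^2*(5*n + 67) + r*(-60*n - 102) - 135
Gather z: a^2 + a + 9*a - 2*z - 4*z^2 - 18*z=a^2 + 10*a - 4*z^2 - 20*z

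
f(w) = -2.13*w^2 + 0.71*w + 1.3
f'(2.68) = -10.71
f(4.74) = -43.19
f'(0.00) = 0.71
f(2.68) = -12.10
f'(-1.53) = 7.23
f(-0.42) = 0.63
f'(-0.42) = 2.50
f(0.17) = 1.36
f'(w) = 0.71 - 4.26*w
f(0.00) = 1.30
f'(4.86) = -19.99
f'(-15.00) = 64.61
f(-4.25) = -40.19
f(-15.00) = -488.60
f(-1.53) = -4.77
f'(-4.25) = 18.82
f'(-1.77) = 8.25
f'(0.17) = -0.01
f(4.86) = -45.56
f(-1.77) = -6.63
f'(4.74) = -19.48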